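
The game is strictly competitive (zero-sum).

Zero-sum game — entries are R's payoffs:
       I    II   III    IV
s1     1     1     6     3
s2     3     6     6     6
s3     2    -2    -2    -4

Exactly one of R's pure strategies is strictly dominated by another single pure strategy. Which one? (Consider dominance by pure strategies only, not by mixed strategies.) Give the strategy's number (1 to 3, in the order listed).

3

Compare s3 with s2: 3 > 2, 6 > -2, 6 > -2, 6 > -4.
So s2 strictly dominates s3 for R; s3 is strictly dominated.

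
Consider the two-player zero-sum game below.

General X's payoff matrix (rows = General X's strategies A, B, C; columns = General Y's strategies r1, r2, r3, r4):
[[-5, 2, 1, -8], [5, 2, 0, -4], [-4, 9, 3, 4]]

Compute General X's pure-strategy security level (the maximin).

The worst-case payoff for each row is A: -8, B: -4, C: -4.
The best of these is -4.

-4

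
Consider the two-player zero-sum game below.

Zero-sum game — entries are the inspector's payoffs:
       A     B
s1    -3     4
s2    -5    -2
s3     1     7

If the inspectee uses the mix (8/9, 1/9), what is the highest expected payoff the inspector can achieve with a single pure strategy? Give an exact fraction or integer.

s1: (-3)·(8/9) + (4)·(1/9) = -20/9.
s2: (-5)·(8/9) + (-2)·(1/9) = -14/3.
s3: (1)·(8/9) + (7)·(1/9) = 5/3.
The best pure response is s3 with expected payoff 5/3.

5/3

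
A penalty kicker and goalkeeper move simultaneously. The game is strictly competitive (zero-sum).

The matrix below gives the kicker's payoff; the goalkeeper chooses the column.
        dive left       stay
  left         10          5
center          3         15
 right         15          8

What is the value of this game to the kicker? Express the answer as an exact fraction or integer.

201/19

Row left is strictly dominated by row right, so the kicker never plays it.
The remaining 2×2 game on (center, right) × (dive left, stay) has no saddle point. Let the kicker play center with probability p; indifference gives 3p + 15(1−p) = 15p + 8(1−p), so p = 7/19.
Similarly the goalkeeper's optimal q on dive left is 7/19, and the value is 3·(7/19) + (15)·(12/19) = 201/19.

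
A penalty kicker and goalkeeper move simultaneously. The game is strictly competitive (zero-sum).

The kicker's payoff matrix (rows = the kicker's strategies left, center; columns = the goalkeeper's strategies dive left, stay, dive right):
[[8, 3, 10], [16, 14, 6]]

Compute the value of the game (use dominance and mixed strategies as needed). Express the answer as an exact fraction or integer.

122/15

Column dive left is strictly dominated by stay for the goalkeeper (it gives the kicker more in every row).
The remaining 2×2 game on (left, center) × (stay, dive right) has no saddle point. Let the kicker play left with probability p; indifference gives 3p + 14(1−p) = 10p + 6(1−p), so p = 8/15.
Similarly the goalkeeper's optimal q on stay is 4/15, and the value is 3·(4/15) + (10)·(11/15) = 122/15.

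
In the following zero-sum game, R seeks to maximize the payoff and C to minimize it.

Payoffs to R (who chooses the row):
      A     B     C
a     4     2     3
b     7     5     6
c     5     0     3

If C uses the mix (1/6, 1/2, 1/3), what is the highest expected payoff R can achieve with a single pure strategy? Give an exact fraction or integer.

a: (4)·(1/6) + (2)·(1/2) + (3)·(1/3) = 8/3.
b: (7)·(1/6) + (5)·(1/2) + (6)·(1/3) = 17/3.
c: (5)·(1/6) + (0)·(1/2) + (3)·(1/3) = 11/6.
The best pure response is b with expected payoff 17/3.

17/3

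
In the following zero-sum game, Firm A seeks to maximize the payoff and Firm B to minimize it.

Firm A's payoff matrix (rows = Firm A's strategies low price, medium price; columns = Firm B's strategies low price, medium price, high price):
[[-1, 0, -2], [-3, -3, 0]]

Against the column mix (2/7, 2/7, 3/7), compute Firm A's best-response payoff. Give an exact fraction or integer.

-8/7

low price: (-1)·(2/7) + (0)·(2/7) + (-2)·(3/7) = -8/7.
medium price: (-3)·(2/7) + (-3)·(2/7) + (0)·(3/7) = -12/7.
The best pure response is low price with expected payoff -8/7.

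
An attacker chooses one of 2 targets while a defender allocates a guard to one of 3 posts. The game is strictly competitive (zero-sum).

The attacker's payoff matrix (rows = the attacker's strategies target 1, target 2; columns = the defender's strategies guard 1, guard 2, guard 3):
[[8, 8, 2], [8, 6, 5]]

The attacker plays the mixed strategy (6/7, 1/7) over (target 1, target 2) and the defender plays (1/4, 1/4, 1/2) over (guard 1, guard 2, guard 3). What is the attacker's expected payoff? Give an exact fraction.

Against (1/4, 1/4, 1/2), each row's expected payoff is target 1: 5; target 2: 6.
Taking the (6/7, 1/7)-weighted average: (6/7)·(5) + (1/7)·(6) = 36/7.

36/7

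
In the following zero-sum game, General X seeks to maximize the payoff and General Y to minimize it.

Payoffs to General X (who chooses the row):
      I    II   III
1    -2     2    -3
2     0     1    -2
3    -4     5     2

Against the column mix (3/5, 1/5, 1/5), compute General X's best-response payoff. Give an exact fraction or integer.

1: (-2)·(3/5) + (2)·(1/5) + (-3)·(1/5) = -7/5.
2: (0)·(3/5) + (1)·(1/5) + (-2)·(1/5) = -1/5.
3: (-4)·(3/5) + (5)·(1/5) + (2)·(1/5) = -1.
The best pure response is 2 with expected payoff -1/5.

-1/5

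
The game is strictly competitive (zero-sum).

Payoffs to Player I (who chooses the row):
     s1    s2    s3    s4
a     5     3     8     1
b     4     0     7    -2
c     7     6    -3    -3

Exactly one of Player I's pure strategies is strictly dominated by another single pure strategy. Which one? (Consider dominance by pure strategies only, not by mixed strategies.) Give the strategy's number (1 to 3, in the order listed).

Compare b with a: 5 > 4, 3 > 0, 8 > 7, 1 > -2.
So a strictly dominates b for Player I; b is strictly dominated.

2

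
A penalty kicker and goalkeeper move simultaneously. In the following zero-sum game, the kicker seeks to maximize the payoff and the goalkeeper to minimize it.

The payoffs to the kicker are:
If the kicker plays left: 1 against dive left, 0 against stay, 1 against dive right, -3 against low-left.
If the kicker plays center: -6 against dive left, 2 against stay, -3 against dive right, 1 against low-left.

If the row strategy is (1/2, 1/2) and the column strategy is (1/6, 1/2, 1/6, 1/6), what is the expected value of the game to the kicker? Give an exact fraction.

-1/4

Against (1/6, 1/2, 1/6, 1/6), each row's expected payoff is left: -1/6; center: -1/3.
Taking the (1/2, 1/2)-weighted average: (1/2)·(-1/6) + (1/2)·(-1/3) = -1/4.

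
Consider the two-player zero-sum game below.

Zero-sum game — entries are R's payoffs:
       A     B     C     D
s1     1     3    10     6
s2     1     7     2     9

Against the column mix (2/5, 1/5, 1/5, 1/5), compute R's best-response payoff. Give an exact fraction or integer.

s1: (1)·(2/5) + (3)·(1/5) + (10)·(1/5) + (6)·(1/5) = 21/5.
s2: (1)·(2/5) + (7)·(1/5) + (2)·(1/5) + (9)·(1/5) = 4.
The best pure response is s1 with expected payoff 21/5.

21/5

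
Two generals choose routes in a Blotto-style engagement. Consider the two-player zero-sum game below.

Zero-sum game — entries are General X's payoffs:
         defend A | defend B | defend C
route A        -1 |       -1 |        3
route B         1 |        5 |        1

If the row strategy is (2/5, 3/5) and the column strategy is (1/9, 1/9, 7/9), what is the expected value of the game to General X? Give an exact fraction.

77/45

Against (1/9, 1/9, 7/9), each row's expected payoff is route A: 19/9; route B: 13/9.
Taking the (2/5, 3/5)-weighted average: (2/5)·(19/9) + (3/5)·(13/9) = 77/45.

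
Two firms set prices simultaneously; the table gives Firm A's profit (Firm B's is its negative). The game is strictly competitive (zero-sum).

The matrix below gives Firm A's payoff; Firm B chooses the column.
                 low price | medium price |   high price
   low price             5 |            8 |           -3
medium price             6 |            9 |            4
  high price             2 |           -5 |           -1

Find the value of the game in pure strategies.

4

Row minima: -3, 4, -5 → Firm A's maximin is 4.
Column maxima: 6, 9, 4 → Firm B's minimax is 4.
They coincide at (medium price, high price), so the value is 4.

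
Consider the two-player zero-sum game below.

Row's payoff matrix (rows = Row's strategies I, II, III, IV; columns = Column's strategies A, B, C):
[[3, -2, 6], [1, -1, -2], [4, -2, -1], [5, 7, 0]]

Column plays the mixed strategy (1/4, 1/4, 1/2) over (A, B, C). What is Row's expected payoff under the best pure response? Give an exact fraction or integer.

I: (3)·(1/4) + (-2)·(1/4) + (6)·(1/2) = 13/4.
II: (1)·(1/4) + (-1)·(1/4) + (-2)·(1/2) = -1.
III: (4)·(1/4) + (-2)·(1/4) + (-1)·(1/2) = 0.
IV: (5)·(1/4) + (7)·(1/4) + (0)·(1/2) = 3.
The best pure response is I with expected payoff 13/4.

13/4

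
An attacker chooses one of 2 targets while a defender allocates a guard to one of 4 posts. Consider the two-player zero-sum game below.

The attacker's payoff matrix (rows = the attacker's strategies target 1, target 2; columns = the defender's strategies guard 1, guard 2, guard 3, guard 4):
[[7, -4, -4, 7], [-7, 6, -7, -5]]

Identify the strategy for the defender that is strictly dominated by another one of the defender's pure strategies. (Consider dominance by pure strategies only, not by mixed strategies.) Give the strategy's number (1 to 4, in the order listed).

The defender prefers columns that give the attacker less. Compare guard 4 with guard 3: -4 < 7, -7 < -5.
So guard 3 strictly dominates guard 4 for the defender; guard 4 is strictly dominated.

4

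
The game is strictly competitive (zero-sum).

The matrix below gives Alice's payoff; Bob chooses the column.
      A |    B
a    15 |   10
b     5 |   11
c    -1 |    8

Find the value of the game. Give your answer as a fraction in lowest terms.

115/11

Row c is strictly dominated by row b, so Alice never plays it.
The remaining 2×2 game on (a, b) × (A, B) has no saddle point. Let Alice play a with probability p; indifference gives 15p + 5(1−p) = 10p + 11(1−p), so p = 6/11.
Similarly Bob's optimal q on A is 1/11, and the value is 15·(1/11) + (10)·(10/11) = 115/11.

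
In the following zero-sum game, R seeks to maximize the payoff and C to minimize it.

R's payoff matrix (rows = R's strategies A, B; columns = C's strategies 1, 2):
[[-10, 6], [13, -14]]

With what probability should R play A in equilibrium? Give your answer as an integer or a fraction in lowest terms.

Row minima are -10 and -14, so R's maximin is -10; column maxima are 13 and 6, so C's minimax is 6. These differ, so the equilibrium is in mixed strategies.
Let R play A with probability p. C is indifferent when −10p + 13(1−p) = 6p − 14(1−p), giving p = 27/43.

27/43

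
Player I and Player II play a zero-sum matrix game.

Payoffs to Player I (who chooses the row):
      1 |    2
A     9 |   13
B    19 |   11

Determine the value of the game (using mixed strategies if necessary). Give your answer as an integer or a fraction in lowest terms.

37/3

Row minima are 9 and 11, so Player I's maximin is 11; column maxima are 19 and 13, so Player II's minimax is 13. These differ, so the equilibrium is in mixed strategies.
Let Player I play A with probability p. Player II is indifferent when 9p + 19(1−p) = 13p + 11(1−p), giving p = 2/3.
Let Player II play 1 with probability q. Player I is indifferent when 9q + 13(1−q) = 19q + 11(1−q), giving q = 1/6.
The value is 9·(1/6) + (13)·(5/6) = 37/3.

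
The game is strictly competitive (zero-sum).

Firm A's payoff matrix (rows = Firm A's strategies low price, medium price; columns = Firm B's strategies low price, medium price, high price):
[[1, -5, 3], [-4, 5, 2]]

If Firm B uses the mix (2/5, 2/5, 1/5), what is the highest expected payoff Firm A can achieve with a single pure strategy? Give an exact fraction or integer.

low price: (1)·(2/5) + (-5)·(2/5) + (3)·(1/5) = -1.
medium price: (-4)·(2/5) + (5)·(2/5) + (2)·(1/5) = 4/5.
The best pure response is medium price with expected payoff 4/5.

4/5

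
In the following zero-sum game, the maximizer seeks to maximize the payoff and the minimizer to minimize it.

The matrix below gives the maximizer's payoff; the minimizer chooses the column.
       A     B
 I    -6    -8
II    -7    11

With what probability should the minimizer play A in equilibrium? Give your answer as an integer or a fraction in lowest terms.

19/20

Row minima are -8 and -7, so the maximizer's maximin is -7; column maxima are -6 and 11, so the minimizer's minimax is -6. These differ, so the equilibrium is in mixed strategies.
Let the minimizer play A with probability q. The maximizer is indifferent when −6q − 8(1−q) = −7q + 11(1−q), giving q = 19/20.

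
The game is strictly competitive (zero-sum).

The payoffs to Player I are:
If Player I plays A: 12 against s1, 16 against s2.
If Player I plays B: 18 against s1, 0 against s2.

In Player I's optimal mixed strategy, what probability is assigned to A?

9/11

Row minima are 12 and 0, so Player I's maximin is 12; column maxima are 18 and 16, so Player II's minimax is 16. These differ, so the equilibrium is in mixed strategies.
Let Player I play A with probability p. Player II is indifferent when 12p + 18(1−p) = 16p, giving p = 9/11.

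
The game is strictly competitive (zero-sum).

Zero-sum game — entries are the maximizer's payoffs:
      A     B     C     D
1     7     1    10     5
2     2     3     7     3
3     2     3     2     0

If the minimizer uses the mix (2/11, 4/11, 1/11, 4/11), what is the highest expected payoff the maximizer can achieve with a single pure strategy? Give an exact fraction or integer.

48/11

1: (7)·(2/11) + (1)·(4/11) + (10)·(1/11) + (5)·(4/11) = 48/11.
2: (2)·(2/11) + (3)·(4/11) + (7)·(1/11) + (3)·(4/11) = 35/11.
3: (2)·(2/11) + (3)·(4/11) + (2)·(1/11) + (0)·(4/11) = 18/11.
The best pure response is 1 with expected payoff 48/11.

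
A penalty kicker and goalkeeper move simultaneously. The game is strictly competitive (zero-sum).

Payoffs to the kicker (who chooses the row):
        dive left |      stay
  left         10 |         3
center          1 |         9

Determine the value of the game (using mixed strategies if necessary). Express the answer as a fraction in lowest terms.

Row minima are 3 and 1, so the kicker's maximin is 3; column maxima are 10 and 9, so the goalkeeper's minimax is 9. These differ, so the equilibrium is in mixed strategies.
Let the kicker play left with probability p. The goalkeeper is indifferent when 10p + (1−p) = 3p + 9(1−p), giving p = 8/15.
Let the goalkeeper play dive left with probability q. The kicker is indifferent when 10q + 3(1−q) = q + 9(1−q), giving q = 2/5.
The value is 10·(2/5) + (3)·(3/5) = 29/5.

29/5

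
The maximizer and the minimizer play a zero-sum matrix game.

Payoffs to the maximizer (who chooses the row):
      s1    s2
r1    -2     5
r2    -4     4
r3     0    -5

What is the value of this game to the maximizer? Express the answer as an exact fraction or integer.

-5/6

Row r2 is strictly dominated by row r1, so the maximizer never plays it.
The remaining 2×2 game on (r1, r3) × (s1, s2) has no saddle point. Let the maximizer play r1 with probability p; indifference gives −2p = 5p − 5(1−p), so p = 5/12.
Similarly the minimizer's optimal q on s1 is 5/6, and the value is -2·(5/6) + (5)·(1/6) = -5/6.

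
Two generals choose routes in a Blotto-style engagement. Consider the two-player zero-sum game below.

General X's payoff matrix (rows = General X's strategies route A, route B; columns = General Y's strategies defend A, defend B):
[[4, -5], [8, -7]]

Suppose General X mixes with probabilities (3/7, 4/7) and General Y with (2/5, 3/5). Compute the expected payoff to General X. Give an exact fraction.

Against (2/5, 3/5), each row's expected payoff is route A: -7/5; route B: -1.
Taking the (3/7, 4/7)-weighted average: (3/7)·(-7/5) + (4/7)·(-1) = -41/35.

-41/35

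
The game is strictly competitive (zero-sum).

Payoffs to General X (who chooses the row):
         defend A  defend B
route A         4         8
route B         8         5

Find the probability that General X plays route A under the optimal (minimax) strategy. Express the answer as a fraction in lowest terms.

Row minima are 4 and 5, so General X's maximin is 5; column maxima are 8 and 8, so General Y's minimax is 8. These differ, so the equilibrium is in mixed strategies.
Let General X play route A with probability p. General Y is indifferent when 4p + 8(1−p) = 8p + 5(1−p), giving p = 3/7.

3/7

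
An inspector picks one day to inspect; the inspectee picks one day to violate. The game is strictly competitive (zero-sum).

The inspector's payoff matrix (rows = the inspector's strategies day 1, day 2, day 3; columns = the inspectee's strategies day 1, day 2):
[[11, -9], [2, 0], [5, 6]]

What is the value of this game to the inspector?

37/7

Row day 2 is strictly dominated by row day 3, so the inspector never plays it.
The remaining 2×2 game on (day 1, day 3) × (day 1, day 2) has no saddle point. Let the inspector play day 1 with probability p; indifference gives 11p + 5(1−p) = −9p + 6(1−p), so p = 1/21.
Similarly the inspectee's optimal q on day 1 is 5/7, and the value is 11·(5/7) + (-9)·(2/7) = 37/7.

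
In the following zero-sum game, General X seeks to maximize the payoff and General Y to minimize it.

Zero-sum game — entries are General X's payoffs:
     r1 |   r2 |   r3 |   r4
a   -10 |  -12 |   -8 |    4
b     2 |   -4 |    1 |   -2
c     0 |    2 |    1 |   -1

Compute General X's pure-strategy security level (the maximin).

-1

The worst-case payoff for each row is a: -12, b: -4, c: -1.
The best of these is -1.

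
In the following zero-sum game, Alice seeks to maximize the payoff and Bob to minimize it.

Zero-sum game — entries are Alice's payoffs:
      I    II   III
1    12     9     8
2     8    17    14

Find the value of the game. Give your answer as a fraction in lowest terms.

Column II is strictly dominated by III for Bob (it gives Alice more in every row).
The remaining 2×2 game on (1, 2) × (I, III) has no saddle point. Let Alice play 1 with probability p; indifference gives 12p + 8(1−p) = 8p + 14(1−p), so p = 3/5.
Similarly Bob's optimal q on I is 3/5, and the value is 12·(3/5) + (8)·(2/5) = 52/5.

52/5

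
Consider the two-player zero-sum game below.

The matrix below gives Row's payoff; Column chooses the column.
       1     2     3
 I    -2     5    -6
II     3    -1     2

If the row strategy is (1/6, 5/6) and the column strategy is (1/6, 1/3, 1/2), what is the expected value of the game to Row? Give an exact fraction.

Against (1/6, 1/3, 1/2), each row's expected payoff is I: -5/3; II: 7/6.
Taking the (1/6, 5/6)-weighted average: (1/6)·(-5/3) + (5/6)·(7/6) = 25/36.

25/36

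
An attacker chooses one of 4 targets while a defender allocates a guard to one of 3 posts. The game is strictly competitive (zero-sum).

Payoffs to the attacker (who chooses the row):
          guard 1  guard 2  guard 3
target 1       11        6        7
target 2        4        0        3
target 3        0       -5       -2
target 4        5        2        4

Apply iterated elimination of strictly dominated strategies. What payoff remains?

6

Column guard 3 is strictly dominated by guard 2 for the defender (6<7, 0<3, -5<-2, 2<4); eliminate guard 3.
Row target 3 is strictly dominated by row target 1 (11>0, 6>-5); eliminate target 3.
Column guard 1 is strictly dominated by guard 2 for the defender (6<11, 0<4, 2<5); eliminate guard 1.
Row target 2 is strictly dominated by row target 1 (6>0); eliminate target 2.
Row target 4 is strictly dominated by row target 1 (6>2); eliminate target 4.
Only (target 1, guard 2) remains, with payoff 6.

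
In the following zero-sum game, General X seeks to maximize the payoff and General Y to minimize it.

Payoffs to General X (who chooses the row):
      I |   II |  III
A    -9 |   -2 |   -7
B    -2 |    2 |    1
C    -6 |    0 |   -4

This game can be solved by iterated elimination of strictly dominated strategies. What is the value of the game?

-2

Row A is strictly dominated by row B (-2>-9, 2>-2, 1>-7); eliminate A.
Column II is strictly dominated by I for General Y (-2<2, -6<0); eliminate II.
Column III is strictly dominated by I for General Y (-2<1, -6<-4); eliminate III.
Row C is strictly dominated by row B (-2>-6); eliminate C.
Only (B, I) remains, with payoff -2.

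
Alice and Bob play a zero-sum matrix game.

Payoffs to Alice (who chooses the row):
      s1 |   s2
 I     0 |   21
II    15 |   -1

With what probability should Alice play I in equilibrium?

Row minima are 0 and -1, so Alice's maximin is 0; column maxima are 15 and 21, so Bob's minimax is 15. These differ, so the equilibrium is in mixed strategies.
Let Alice play I with probability p. Bob is indifferent when 15(1−p) = 21p − (1−p), giving p = 16/37.

16/37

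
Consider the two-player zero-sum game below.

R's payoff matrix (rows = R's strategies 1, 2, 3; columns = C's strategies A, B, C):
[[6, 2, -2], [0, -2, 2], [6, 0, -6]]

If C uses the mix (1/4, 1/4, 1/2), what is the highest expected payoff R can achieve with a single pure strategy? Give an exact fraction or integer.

1: (6)·(1/4) + (2)·(1/4) + (-2)·(1/2) = 1.
2: (0)·(1/4) + (-2)·(1/4) + (2)·(1/2) = 1/2.
3: (6)·(1/4) + (0)·(1/4) + (-6)·(1/2) = -3/2.
The best pure response is 1 with expected payoff 1.

1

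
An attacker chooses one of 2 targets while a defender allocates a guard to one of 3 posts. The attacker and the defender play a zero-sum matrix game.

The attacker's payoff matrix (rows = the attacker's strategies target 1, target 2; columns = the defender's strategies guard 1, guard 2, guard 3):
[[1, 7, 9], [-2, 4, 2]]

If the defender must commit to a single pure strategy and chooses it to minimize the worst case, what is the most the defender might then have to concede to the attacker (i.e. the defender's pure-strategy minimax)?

The worst case (largest entry) in each column is guard 1: 1, guard 2: 7, guard 3: 9.
The best (smallest) of these is 1.

1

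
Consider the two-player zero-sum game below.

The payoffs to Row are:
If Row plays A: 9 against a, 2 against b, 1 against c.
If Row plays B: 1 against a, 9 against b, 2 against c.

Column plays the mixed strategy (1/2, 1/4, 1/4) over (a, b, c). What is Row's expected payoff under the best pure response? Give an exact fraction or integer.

A: (9)·(1/2) + (2)·(1/4) + (1)·(1/4) = 21/4.
B: (1)·(1/2) + (9)·(1/4) + (2)·(1/4) = 13/4.
The best pure response is A with expected payoff 21/4.

21/4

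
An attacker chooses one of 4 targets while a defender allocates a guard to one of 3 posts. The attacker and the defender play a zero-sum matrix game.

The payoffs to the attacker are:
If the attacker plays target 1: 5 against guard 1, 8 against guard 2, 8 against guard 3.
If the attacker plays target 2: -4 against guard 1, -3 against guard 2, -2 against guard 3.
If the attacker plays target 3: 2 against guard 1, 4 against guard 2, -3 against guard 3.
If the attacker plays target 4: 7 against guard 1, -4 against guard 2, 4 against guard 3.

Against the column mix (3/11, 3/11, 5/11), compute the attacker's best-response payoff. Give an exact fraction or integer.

79/11

target 1: (5)·(3/11) + (8)·(3/11) + (8)·(5/11) = 79/11.
target 2: (-4)·(3/11) + (-3)·(3/11) + (-2)·(5/11) = -31/11.
target 3: (2)·(3/11) + (4)·(3/11) + (-3)·(5/11) = 3/11.
target 4: (7)·(3/11) + (-4)·(3/11) + (4)·(5/11) = 29/11.
The best pure response is target 1 with expected payoff 79/11.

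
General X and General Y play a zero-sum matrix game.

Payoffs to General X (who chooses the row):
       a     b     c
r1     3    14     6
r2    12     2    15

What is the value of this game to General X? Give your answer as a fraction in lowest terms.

54/7

Column c is strictly dominated by a for General Y (it gives General X more in every row).
The remaining 2×2 game on (r1, r2) × (a, b) has no saddle point. Let General X play r1 with probability p; indifference gives 3p + 12(1−p) = 14p + 2(1−p), so p = 10/21.
Similarly General Y's optimal q on a is 4/7, and the value is 3·(4/7) + (14)·(3/7) = 54/7.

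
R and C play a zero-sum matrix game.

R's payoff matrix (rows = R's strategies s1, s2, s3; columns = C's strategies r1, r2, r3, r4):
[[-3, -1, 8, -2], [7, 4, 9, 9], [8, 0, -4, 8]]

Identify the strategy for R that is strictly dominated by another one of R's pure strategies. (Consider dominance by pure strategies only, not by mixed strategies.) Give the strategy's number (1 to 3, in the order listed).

1

Compare s1 with s2: 7 > -3, 4 > -1, 9 > 8, 9 > -2.
So s2 strictly dominates s1 for R; s1 is strictly dominated.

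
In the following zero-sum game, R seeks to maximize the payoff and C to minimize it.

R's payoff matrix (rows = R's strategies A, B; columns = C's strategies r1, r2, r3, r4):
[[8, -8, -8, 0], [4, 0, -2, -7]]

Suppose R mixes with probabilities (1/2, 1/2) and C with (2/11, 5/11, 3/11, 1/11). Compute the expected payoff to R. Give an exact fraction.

-53/22

Against (2/11, 5/11, 3/11, 1/11), each row's expected payoff is A: -48/11; B: -5/11.
Taking the (1/2, 1/2)-weighted average: (1/2)·(-48/11) + (1/2)·(-5/11) = -53/22.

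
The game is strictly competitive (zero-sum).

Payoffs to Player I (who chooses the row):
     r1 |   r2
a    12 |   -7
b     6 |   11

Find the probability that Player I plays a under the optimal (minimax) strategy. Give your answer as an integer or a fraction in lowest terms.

Row minima are -7 and 6, so Player I's maximin is 6; column maxima are 12 and 11, so Player II's minimax is 11. These differ, so the equilibrium is in mixed strategies.
Let Player I play a with probability p. Player II is indifferent when 12p + 6(1−p) = −7p + 11(1−p), giving p = 5/24.

5/24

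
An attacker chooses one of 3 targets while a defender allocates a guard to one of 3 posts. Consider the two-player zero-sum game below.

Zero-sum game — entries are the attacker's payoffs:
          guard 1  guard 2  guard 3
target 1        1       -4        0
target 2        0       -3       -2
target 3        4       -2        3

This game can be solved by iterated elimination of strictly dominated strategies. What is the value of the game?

-2

Row target 2 is strictly dominated by row target 3 (4>0, -2>-3, 3>-2); eliminate target 2.
Column guard 1 is strictly dominated by guard 2 for the defender (-4<1, -2<4); eliminate guard 1.
Column guard 3 is strictly dominated by guard 2 for the defender (-4<0, -2<3); eliminate guard 3.
Row target 1 is strictly dominated by row target 3 (-2>-4); eliminate target 1.
Only (target 3, guard 2) remains, with payoff -2.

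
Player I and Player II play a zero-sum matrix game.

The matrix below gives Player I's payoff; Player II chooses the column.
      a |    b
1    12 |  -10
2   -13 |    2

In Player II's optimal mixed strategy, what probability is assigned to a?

Row minima are -10 and -13, so Player I's maximin is -10; column maxima are 12 and 2, so Player II's minimax is 2. These differ, so the equilibrium is in mixed strategies.
Let Player II play a with probability q. Player I is indifferent when 12q − 10(1−q) = −13q + 2(1−q), giving q = 12/37.

12/37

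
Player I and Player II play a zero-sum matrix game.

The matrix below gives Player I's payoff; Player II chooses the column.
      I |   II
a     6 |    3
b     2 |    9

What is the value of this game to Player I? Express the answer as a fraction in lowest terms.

Row minima are 3 and 2, so Player I's maximin is 3; column maxima are 6 and 9, so Player II's minimax is 6. These differ, so the equilibrium is in mixed strategies.
Let Player I play a with probability p. Player II is indifferent when 6p + 2(1−p) = 3p + 9(1−p), giving p = 7/10.
Let Player II play I with probability q. Player I is indifferent when 6q + 3(1−q) = 2q + 9(1−q), giving q = 3/5.
The value is 6·(3/5) + (3)·(2/5) = 24/5.

24/5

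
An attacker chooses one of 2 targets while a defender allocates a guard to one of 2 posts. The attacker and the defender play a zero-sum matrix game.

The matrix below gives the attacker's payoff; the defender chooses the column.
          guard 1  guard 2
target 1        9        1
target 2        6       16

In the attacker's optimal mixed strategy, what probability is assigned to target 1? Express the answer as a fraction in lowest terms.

Row minima are 1 and 6, so the attacker's maximin is 6; column maxima are 9 and 16, so the defender's minimax is 9. These differ, so the equilibrium is in mixed strategies.
Let the attacker play target 1 with probability p. The defender is indifferent when 9p + 6(1−p) = p + 16(1−p), giving p = 5/9.

5/9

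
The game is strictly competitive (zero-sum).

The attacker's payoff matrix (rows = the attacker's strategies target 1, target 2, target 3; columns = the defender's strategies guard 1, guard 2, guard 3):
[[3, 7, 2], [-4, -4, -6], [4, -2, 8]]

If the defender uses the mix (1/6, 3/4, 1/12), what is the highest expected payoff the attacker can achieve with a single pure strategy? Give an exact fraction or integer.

target 1: (3)·(1/6) + (7)·(3/4) + (2)·(1/12) = 71/12.
target 2: (-4)·(1/6) + (-4)·(3/4) + (-6)·(1/12) = -25/6.
target 3: (4)·(1/6) + (-2)·(3/4) + (8)·(1/12) = -1/6.
The best pure response is target 1 with expected payoff 71/12.

71/12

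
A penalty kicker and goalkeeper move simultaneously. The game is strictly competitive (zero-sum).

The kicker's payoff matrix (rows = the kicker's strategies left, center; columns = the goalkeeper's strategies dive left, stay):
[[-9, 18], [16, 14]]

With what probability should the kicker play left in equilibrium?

2/29

Row minima are -9 and 14, so the kicker's maximin is 14; column maxima are 16 and 18, so the goalkeeper's minimax is 16. These differ, so the equilibrium is in mixed strategies.
Let the kicker play left with probability p. The goalkeeper is indifferent when −9p + 16(1−p) = 18p + 14(1−p), giving p = 2/29.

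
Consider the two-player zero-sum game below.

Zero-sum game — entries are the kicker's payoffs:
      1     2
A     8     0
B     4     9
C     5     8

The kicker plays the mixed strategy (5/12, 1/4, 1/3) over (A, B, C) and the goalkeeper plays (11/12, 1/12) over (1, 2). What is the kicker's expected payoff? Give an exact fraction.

Against (11/12, 1/12), each row's expected payoff is A: 22/3; B: 53/12; C: 21/4.
Taking the (5/12, 1/4, 1/3)-weighted average: (5/12)·(22/3) + (1/4)·(53/12) + (1/3)·(21/4) = 851/144.

851/144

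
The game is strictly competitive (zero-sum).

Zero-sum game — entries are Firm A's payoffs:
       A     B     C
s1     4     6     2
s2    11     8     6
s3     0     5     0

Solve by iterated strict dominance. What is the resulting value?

6

Column B is strictly dominated by C for Firm B (2<6, 6<8, 0<5); eliminate B.
Row s1 is strictly dominated by row s2 (11>4, 6>2); eliminate s1.
Row s3 is strictly dominated by row s2 (11>0, 6>0); eliminate s3.
Column A is strictly dominated by C for Firm B (6<11); eliminate A.
Only (s2, C) remains, with payoff 6.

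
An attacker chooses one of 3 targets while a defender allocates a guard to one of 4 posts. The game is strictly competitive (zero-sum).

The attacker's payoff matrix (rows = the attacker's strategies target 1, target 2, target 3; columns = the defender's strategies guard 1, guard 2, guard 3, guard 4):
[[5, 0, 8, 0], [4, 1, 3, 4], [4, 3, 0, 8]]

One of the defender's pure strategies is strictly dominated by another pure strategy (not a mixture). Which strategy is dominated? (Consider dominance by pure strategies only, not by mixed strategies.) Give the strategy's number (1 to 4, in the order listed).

1

The defender prefers columns that give the attacker less. Compare guard 1 with guard 2: 0 < 5, 1 < 4, 3 < 4.
So guard 2 strictly dominates guard 1 for the defender; guard 1 is strictly dominated.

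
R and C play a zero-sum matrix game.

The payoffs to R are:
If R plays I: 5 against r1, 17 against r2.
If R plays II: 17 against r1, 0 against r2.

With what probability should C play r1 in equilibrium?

17/29

Row minima are 5 and 0, so R's maximin is 5; column maxima are 17 and 17, so C's minimax is 17. These differ, so the equilibrium is in mixed strategies.
Let C play r1 with probability q. R is indifferent when 5q + 17(1−q) = 17q, giving q = 17/29.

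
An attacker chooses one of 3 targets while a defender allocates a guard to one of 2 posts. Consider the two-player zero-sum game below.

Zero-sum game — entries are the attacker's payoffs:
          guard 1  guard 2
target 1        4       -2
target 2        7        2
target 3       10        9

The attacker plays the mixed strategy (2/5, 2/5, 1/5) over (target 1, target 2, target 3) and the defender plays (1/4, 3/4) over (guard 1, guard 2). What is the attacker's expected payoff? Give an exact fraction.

59/20

Against (1/4, 3/4), each row's expected payoff is target 1: -1/2; target 2: 13/4; target 3: 37/4.
Taking the (2/5, 2/5, 1/5)-weighted average: (2/5)·(-1/2) + (2/5)·(13/4) + (1/5)·(37/4) = 59/20.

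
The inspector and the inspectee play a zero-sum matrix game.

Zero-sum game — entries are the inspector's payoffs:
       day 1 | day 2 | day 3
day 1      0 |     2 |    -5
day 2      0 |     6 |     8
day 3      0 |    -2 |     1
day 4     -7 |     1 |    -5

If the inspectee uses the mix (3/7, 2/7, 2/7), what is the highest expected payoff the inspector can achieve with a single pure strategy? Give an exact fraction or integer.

4

day 1: (0)·(3/7) + (2)·(2/7) + (-5)·(2/7) = -6/7.
day 2: (0)·(3/7) + (6)·(2/7) + (8)·(2/7) = 4.
day 3: (0)·(3/7) + (-2)·(2/7) + (1)·(2/7) = -2/7.
day 4: (-7)·(3/7) + (1)·(2/7) + (-5)·(2/7) = -29/7.
The best pure response is day 2 with expected payoff 4.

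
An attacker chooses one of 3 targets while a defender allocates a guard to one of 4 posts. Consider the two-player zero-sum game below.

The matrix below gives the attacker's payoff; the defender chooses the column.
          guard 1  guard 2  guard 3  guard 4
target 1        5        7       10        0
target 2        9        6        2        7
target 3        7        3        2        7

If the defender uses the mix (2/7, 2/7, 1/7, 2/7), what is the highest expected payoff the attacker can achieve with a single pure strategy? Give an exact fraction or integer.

46/7

target 1: (5)·(2/7) + (7)·(2/7) + (10)·(1/7) + (0)·(2/7) = 34/7.
target 2: (9)·(2/7) + (6)·(2/7) + (2)·(1/7) + (7)·(2/7) = 46/7.
target 3: (7)·(2/7) + (3)·(2/7) + (2)·(1/7) + (7)·(2/7) = 36/7.
The best pure response is target 2 with expected payoff 46/7.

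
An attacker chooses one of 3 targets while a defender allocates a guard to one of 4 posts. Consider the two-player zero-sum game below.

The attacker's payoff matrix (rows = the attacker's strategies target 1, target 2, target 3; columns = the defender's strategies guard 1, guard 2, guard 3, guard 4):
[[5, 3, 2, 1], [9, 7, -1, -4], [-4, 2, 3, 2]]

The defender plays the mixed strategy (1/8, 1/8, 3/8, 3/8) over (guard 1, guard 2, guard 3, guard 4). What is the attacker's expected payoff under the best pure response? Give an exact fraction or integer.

17/8

target 1: (5)·(1/8) + (3)·(1/8) + (2)·(3/8) + (1)·(3/8) = 17/8.
target 2: (9)·(1/8) + (7)·(1/8) + (-1)·(3/8) + (-4)·(3/8) = 1/8.
target 3: (-4)·(1/8) + (2)·(1/8) + (3)·(3/8) + (2)·(3/8) = 13/8.
The best pure response is target 1 with expected payoff 17/8.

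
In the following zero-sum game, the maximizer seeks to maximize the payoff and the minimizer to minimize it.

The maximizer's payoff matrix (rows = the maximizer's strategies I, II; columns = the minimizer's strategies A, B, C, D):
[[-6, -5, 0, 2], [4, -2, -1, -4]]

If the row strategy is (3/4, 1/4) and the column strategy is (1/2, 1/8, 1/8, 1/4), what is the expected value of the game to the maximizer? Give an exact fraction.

Against (1/2, 1/8, 1/8, 1/4), each row's expected payoff is I: -25/8; II: 5/8.
Taking the (3/4, 1/4)-weighted average: (3/4)·(-25/8) + (1/4)·(5/8) = -35/16.

-35/16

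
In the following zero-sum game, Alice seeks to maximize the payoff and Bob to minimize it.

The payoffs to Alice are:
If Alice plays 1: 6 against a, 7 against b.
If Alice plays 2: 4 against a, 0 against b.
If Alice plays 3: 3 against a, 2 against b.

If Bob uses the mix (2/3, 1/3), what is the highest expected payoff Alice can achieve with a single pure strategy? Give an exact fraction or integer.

19/3

1: (6)·(2/3) + (7)·(1/3) = 19/3.
2: (4)·(2/3) + (0)·(1/3) = 8/3.
3: (3)·(2/3) + (2)·(1/3) = 8/3.
The best pure response is 1 with expected payoff 19/3.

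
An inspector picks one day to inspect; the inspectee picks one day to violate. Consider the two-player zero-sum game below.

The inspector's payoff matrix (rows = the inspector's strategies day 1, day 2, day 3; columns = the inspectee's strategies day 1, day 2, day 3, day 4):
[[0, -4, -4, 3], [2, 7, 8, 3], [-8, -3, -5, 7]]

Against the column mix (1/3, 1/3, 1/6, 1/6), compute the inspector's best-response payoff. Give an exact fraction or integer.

day 1: (0)·(1/3) + (-4)·(1/3) + (-4)·(1/6) + (3)·(1/6) = -3/2.
day 2: (2)·(1/3) + (7)·(1/3) + (8)·(1/6) + (3)·(1/6) = 29/6.
day 3: (-8)·(1/3) + (-3)·(1/3) + (-5)·(1/6) + (7)·(1/6) = -10/3.
The best pure response is day 2 with expected payoff 29/6.

29/6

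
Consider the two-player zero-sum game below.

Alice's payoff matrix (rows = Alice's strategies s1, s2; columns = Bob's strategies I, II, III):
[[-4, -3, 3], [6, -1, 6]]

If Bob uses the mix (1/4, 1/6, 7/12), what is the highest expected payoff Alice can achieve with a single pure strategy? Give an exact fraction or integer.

s1: (-4)·(1/4) + (-3)·(1/6) + (3)·(7/12) = 1/4.
s2: (6)·(1/4) + (-1)·(1/6) + (6)·(7/12) = 29/6.
The best pure response is s2 with expected payoff 29/6.

29/6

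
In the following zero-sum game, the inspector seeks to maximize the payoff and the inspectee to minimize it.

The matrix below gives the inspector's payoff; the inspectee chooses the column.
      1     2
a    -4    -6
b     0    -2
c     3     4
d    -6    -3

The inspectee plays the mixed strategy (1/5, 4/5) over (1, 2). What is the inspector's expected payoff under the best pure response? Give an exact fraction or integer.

a: (-4)·(1/5) + (-6)·(4/5) = -28/5.
b: (0)·(1/5) + (-2)·(4/5) = -8/5.
c: (3)·(1/5) + (4)·(4/5) = 19/5.
d: (-6)·(1/5) + (-3)·(4/5) = -18/5.
The best pure response is c with expected payoff 19/5.

19/5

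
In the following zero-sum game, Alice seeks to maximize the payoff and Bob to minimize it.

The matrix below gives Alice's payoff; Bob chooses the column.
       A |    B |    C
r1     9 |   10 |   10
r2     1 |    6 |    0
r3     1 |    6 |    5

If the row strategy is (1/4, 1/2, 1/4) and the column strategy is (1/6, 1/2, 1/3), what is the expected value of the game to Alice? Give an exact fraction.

21/4

Against (1/6, 1/2, 1/3), each row's expected payoff is r1: 59/6; r2: 19/6; r3: 29/6.
Taking the (1/4, 1/2, 1/4)-weighted average: (1/4)·(59/6) + (1/2)·(19/6) + (1/4)·(29/6) = 21/4.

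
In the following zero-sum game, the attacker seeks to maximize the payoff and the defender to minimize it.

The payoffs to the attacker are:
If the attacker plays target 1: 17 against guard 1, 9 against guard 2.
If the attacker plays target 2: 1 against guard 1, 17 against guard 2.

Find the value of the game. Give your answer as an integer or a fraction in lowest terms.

Row minima are 9 and 1, so the attacker's maximin is 9; column maxima are 17 and 17, so the defender's minimax is 17. These differ, so the equilibrium is in mixed strategies.
Let the attacker play target 1 with probability p. The defender is indifferent when 17p + (1−p) = 9p + 17(1−p), giving p = 2/3.
Let the defender play guard 1 with probability q. The attacker is indifferent when 17q + 9(1−q) = q + 17(1−q), giving q = 1/3.
The value is 17·(1/3) + (9)·(2/3) = 35/3.

35/3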